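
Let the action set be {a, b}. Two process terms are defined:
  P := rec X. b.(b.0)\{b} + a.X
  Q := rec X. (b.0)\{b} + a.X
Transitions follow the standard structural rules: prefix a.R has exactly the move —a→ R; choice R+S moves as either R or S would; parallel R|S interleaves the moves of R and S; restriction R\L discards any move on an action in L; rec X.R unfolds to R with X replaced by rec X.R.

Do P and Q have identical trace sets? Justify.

traces(P) ≠ traces(Q) — witness ⟨b⟩

Reachable graph of P (2 states):
  p0 = rec X. b.(b.0)\{b} + a.X :: ··a··> p0, ··b··> p1
  p1 = (b.0)\{b} :: deadlocked
Reachable graph of Q (1 states):
  q0 = rec X. (b.0)\{b} + a.X :: ··a··> q0
Run σ = ⟨b⟩ on P: start {p0}
  after b @ step 1: {p1}
  ✓ P
Run σ = ⟨b⟩ on Q: start {q0}
  after b @ step 1: no successor for Q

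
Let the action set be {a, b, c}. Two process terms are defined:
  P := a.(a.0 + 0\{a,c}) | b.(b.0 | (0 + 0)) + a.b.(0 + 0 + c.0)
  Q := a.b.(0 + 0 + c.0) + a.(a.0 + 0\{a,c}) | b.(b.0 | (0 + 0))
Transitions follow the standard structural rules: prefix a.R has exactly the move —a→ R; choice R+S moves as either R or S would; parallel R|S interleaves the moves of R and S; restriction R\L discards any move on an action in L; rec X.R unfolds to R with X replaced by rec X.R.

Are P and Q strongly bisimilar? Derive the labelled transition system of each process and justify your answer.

YES

Reachable graph of P (12 states):
  u0 = a.(a.0 + 0\{a,c}) | b.(b.0 | (0 + 0)) + a.b.(0 + 0 + c.0) | --a--▸ u1, --a--▸ u2, --b--▸ u3
  u1 = (a.0 + 0\{a,c}) | b.(b.0 | (0 + 0)) | --a--▸ u4, --b--▸ u5
  u2 = b.(0 + 0 + c.0) | --b--▸ u6
  u3 = a.(a.0 + 0\{a,c}) | (b.0 | (0 + 0)) | --a--▸ u5, --b--▸ u7
  u4 = 0 | b.(b.0 | (0 + 0)) | --b--▸ u8
  u5 = (a.0 + 0\{a,c}) | (b.0 | (0 + 0)) | --a--▸ u8, --b--▸ u9
  u6 = 0 + 0 + c.0 | --c--▸ u10
  u7 = a.(a.0 + 0\{a,c}) | (0 | (0 + 0)) | --a--▸ u9
  u8 = 0 | (b.0 | (0 + 0)) | --b--▸ u11
  u9 = (a.0 + 0\{a,c}) | (0 | (0 + 0)) | --a--▸ u11
  u10 = 0 | (no moves)
  u11 = 0 | (0 | (0 + 0)) | (no moves)
Reachable graph of Q (12 states):
  v0 = a.b.(0 + 0 + c.0) + a.(a.0 + 0\{a,c}) | b.(b.0 | (0 + 0)) | --a--▸ v1, --a--▸ v2, --b--▸ v3
  v1 = (a.0 + 0\{a,c}) | b.(b.0 | (0 + 0)) | --a--▸ v4, --b--▸ v5
  v2 = b.(0 + 0 + c.0) | --b--▸ v6
  v3 = a.(a.0 + 0\{a,c}) | (b.0 | (0 + 0)) | --a--▸ v5, --b--▸ v7
  v4 = 0 | b.(b.0 | (0 + 0)) | --b--▸ v8
  v5 = (a.0 + 0\{a,c}) | (b.0 | (0 + 0)) | --a--▸ v8, --b--▸ v9
  v6 = 0 + 0 + c.0 | --c--▸ v10
  v7 = a.(a.0 + 0\{a,c}) | (0 | (0 + 0)) | --a--▸ v9
  v8 = 0 | (b.0 | (0 + 0)) | --b--▸ v11
  v9 = (a.0 + 0\{a,c}) | (0 | (0 + 0)) | --a--▸ v11
  v10 = 0 | (no moves)
  v11 = 0 | (0 | (0 + 0)) | (no moves)
Partition-refinement fixed point:
  B0 = {u0, v0}
  B1 = {u2, v2}
  B2 = {u6, v6}
  B3 = {u10, u11, v10, v11}
  B4 = {u1, v1}
  B5 = {u5, v5}
  B6 = {u8, v8}
  B7 = {u9, v9}
  B8 = {u4, v4}
  B9 = {u3, v3}
  B10 = {u7, v7}
u0 ∈ B0, v0 ∈ B0 → same block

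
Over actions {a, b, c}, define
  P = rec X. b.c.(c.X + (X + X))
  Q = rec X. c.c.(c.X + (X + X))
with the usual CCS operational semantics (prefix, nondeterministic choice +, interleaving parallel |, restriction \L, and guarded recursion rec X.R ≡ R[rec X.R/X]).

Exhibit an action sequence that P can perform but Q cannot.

b

Reachable graph of P (3 states):
  u0 = rec X. b.c.(c.X + (X + X)) → ··b··> u1
  u1 = c.(c.(rec X. b.c.(c.X + (X + X))) + ((rec X. b.c.(c.X + (X + X))) + (rec X. b.c.(c.X + (X + X))))) → ··c··> u2
  u2 = c.(rec X. b.c.(c.X + (X + X))) + ((rec X. b.c.(c.X + (X + X))) + (rec X. b.c.(c.X + (X + X)))) → ··b··> u1, ··c··> u0
Reachable graph of Q (3 states):
  v0 = rec X. c.c.(c.X + (X + X)) → ··c··> v1
  v1 = c.(c.(rec X. c.c.(c.X + (X + X))) + ((rec X. c.c.(c.X + (X + X))) + (rec X. c.c.(c.X + (X + X))))) → ··c··> v2
  v2 = c.(rec X. c.c.(c.X + (X + X))) + ((rec X. c.c.(c.X + (X + X))) + (rec X. c.c.(c.X + (X + X)))) → ··c··> v0, ··c··> v1
Executing b from P (initial set {u0}):
  after b @ step 1: {u1}
  P completes σ.
Executing b from Q (initial set {v0}):
  after b @ step 1: ∅  — Q cannot continue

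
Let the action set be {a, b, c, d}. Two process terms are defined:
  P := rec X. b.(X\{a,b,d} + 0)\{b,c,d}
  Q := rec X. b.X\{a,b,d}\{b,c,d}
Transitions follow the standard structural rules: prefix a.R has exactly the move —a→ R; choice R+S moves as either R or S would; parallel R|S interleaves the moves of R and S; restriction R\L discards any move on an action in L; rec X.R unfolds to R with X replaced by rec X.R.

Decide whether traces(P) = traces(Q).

Reachable graph of P (2 states):
  p0 = rec X. b.(X\{a,b,d} + 0)\{b,c,d} | -b-> p1
  p1 = ((rec X. b.(X\{a,b,d} + 0)\{b,c,d})\{a,b,d} + 0)\{b,c,d} | stopped
Reachable graph of Q (2 states):
  q0 = rec X. b.X\{a,b,d}\{b,c,d} | -b-> q1
  q1 = (rec X. b.X\{a,b,d}\{b,c,d})\{a,b,d}\{b,c,d} | stopped
Bisimilarity quotient blocks:
  B0 = {p0, q0}
  B1 = {p1, q1}
p0 ∈ B0, q0 ∈ B0 → same block
Bisimilar ⇒ trace-equivalent.

traces(P) = traces(Q)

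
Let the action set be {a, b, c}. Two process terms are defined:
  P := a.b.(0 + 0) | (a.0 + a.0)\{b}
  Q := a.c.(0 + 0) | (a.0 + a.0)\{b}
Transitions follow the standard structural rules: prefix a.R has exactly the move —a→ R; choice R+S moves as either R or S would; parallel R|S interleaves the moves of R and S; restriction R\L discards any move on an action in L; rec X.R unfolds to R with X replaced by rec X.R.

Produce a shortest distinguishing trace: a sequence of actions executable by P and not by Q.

ab

LTS(P): 6 reachable states
  m0 = a.b.(0 + 0) | (a.0 + a.0)\{b} ⊢ —a→ m1, —a→ m2
  m1 = a.b.(0 + 0) | 0\{b} ⊢ —a→ m3
  m2 = b.(0 + 0) | (a.0 + a.0)\{b} ⊢ —a→ m3, —b→ m4
  m3 = b.(0 + 0) | 0\{b} ⊢ —b→ m5
  m4 = (0 + 0) | (a.0 + a.0)\{b} ⊢ —a→ m5
  m5 = (0 + 0) | 0\{b} ⊢ ·
LTS(Q): 6 reachable states
  n0 = a.c.(0 + 0) | (a.0 + a.0)\{b} ⊢ —a→ n1, —a→ n2
  n1 = a.c.(0 + 0) | 0\{b} ⊢ —a→ n3
  n2 = c.(0 + 0) | (a.0 + a.0)\{b} ⊢ —a→ n3, —c→ n4
  n3 = c.(0 + 0) | 0\{b} ⊢ —c→ n5
  n4 = (0 + 0) | (a.0 + a.0)\{b} ⊢ —a→ n5
  n5 = (0 + 0) | 0\{b} ⊢ ·
Run σ = ⟨ab⟩ on P: start {m0}
  step 1 (a): {m1, m2}
  step 2 (b): {m4}
  P completes σ.
Run σ = ⟨ab⟩ on Q: start {n0}
  step 1 (a): {n1, n2}
  step 2 (b): no successor for Q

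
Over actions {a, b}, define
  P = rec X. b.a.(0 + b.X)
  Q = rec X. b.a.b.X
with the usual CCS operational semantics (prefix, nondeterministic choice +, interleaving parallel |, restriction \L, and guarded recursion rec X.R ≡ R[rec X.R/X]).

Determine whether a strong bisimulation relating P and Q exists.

P ~ Q

P's transition system — 3 states:
  s0 = rec X. b.a.(0 + b.X) has moves =b=> s1
  s1 = a.(0 + b.(rec X. b.a.(0 + b.X))) has moves =a=> s2
  s2 = 0 + b.(rec X. b.a.(0 + b.X)) has moves =b=> s0
Q's transition system — 3 states:
  t0 = rec X. b.a.b.X has moves =b=> t1
  t1 = a.b.(rec X. b.a.b.X) has moves =a=> t2
  t2 = b.(rec X. b.a.b.X) has moves =b=> t0
Bisimilarity quotient blocks:
  B0 = {s0, t0}
  B1 = {s1, t1}
  B2 = {s2, t2}
s0 ∈ B0, t0 ∈ B0 → same block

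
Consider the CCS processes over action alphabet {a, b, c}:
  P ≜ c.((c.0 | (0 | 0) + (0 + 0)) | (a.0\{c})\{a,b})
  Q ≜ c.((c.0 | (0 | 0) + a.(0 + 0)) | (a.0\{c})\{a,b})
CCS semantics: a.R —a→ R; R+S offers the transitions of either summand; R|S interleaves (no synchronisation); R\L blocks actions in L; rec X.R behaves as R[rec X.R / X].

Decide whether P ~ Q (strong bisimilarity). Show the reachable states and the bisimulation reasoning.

P's transition system — 3 states:
  u0 = c.((c.0 | (0 | 0) + (0 + 0)) | (a.0\{c})\{a,b}) → —c→ u1
  u1 = (c.0 | (0 | 0) + (0 + 0)) | (a.0\{c})\{a,b} → —c→ u2
  u2 = 0 | (0 | 0) | (a.0\{c})\{a,b} → stopped
Q's transition system — 4 states:
  v0 = c.((c.0 | (0 | 0) + a.(0 + 0)) | (a.0\{c})\{a,b}) → —c→ v1
  v1 = (c.0 | (0 | 0) + a.(0 + 0)) | (a.0\{c})\{a,b} → —a→ v2, —c→ v3
  v2 = (0 + 0) | (a.0\{c})\{a,b} → stopped
  v3 = 0 | (0 | 0) | (a.0\{c})\{a,b} → stopped
Bisimilarity quotient blocks:
  B0 = {u0}
  B1 = {u1}
  B2 = {u2, v2, v3}
  B3 = {v0}
  B4 = {v1}
u0 ∈ B0, v0 ∈ B3 → different blocks

not bisimilar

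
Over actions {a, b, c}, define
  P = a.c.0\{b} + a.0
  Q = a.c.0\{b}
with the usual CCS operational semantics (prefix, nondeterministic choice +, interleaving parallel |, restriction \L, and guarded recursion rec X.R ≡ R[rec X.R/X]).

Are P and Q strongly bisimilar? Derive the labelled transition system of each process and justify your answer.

Reachable graph of P (4 states):
  u0 = a.c.0\{b} + a.0 ⊢ —a→ u1, —a→ u2
  u1 = 0 ⊢ ·
  u2 = c.0\{b} ⊢ —c→ u3
  u3 = 0\{b} ⊢ ·
Reachable graph of Q (3 states):
  v0 = a.c.0\{b} ⊢ —a→ v1
  v1 = c.0\{b} ⊢ —c→ v2
  v2 = 0\{b} ⊢ ·
Partition-refinement fixed point:
  B0 = {u0}
  B1 = {u1, u3, v2}
  B2 = {u2, v1}
  B3 = {v0}
u0 ∈ B0, v0 ∈ B3 → different blocks

NO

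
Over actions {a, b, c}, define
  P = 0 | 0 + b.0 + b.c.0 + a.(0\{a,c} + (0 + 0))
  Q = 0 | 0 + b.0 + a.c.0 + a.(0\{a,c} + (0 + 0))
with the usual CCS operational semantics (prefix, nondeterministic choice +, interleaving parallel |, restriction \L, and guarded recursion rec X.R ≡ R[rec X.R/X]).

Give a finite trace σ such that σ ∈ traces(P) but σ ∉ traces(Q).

Reachable graph of P (4 states):
  u0 = 0 | 0 + b.0 + b.c.0 + a.(0\{a,c} + (0 + 0)) :: -a-> u1, -b-> u2, -b-> u3
  u1 = 0\{a,c} + (0 + 0) :: stopped
  u2 = 0 :: stopped
  u3 = c.0 :: -c-> u2
Reachable graph of Q (4 states):
  v0 = 0 | 0 + b.0 + a.c.0 + a.(0\{a,c} + (0 + 0)) :: -a-> v1, -a-> v2, -b-> v3
  v1 = 0\{a,c} + (0 + 0) :: stopped
  v2 = c.0 :: -c-> v3
  v3 = 0 :: stopped
Executing bc from P (initial set {u0}):
  step 1 (b): {u2, u3}
  step 2 (c): {u2}
  ✓ P
Executing bc from Q (initial set {v0}):
  step 1 (b): {v3}
  step 2 (c): ∅ (Q stuck)

bc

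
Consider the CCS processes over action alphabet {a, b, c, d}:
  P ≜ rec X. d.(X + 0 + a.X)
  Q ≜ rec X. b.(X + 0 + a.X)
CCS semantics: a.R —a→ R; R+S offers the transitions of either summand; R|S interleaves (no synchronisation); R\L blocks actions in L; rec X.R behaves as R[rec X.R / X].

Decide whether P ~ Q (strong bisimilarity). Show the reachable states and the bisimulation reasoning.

not bisimilar

P's transition system — 2 states:
  s0 = rec X. d.(X + 0 + a.X) → ··d··> s1
  s1 = (rec X. d.(X + 0 + a.X)) + 0 + a.(rec X. d.(X + 0 + a.X)) → ··a··> s0, ··d··> s1
Q's transition system — 2 states:
  t0 = rec X. b.(X + 0 + a.X) → ··b··> t1
  t1 = (rec X. b.(X + 0 + a.X)) + 0 + a.(rec X. b.(X + 0 + a.X)) → ··a··> t0, ··b··> t1
Bisimilarity quotient blocks:
  B0 = {s0}
  B1 = {s1}
  B2 = {t0}
  B3 = {t1}
s0 ∈ B0, t0 ∈ B2 → different blocks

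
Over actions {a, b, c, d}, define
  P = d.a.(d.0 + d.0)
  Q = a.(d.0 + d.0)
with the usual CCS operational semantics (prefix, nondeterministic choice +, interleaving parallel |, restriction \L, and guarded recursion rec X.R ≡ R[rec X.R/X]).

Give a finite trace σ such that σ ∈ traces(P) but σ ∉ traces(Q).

d

P's transition system — 4 states:
  u0 = d.a.(d.0 + d.0) :: --d--▸ u1
  u1 = a.(d.0 + d.0) :: --a--▸ u2
  u2 = d.0 + d.0 :: --d--▸ u3
  u3 = 0 :: ∅
Q's transition system — 3 states:
  v0 = a.(d.0 + d.0) :: --a--▸ v1
  v1 = d.0 + d.0 :: --d--▸ v2
  v2 = 0 :: ∅
Executing d from P (initial set {u0}):
  step 1 (d): {u1}
  P completes σ.
Executing d from Q (initial set {v0}):
  step 1 (d): ∅  — Q cannot continue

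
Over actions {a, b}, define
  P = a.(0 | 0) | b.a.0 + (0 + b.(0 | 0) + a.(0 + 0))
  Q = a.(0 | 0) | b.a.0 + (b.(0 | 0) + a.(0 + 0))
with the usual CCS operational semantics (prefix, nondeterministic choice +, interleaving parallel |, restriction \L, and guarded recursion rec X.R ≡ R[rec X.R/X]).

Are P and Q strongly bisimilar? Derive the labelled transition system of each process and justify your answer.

P ~ Q

Reachable graph of P (8 states):
  u0 = a.(0 | 0) | b.a.0 + (0 + b.(0 | 0) + a.(0 + 0)) | =a=> u1, =a=> u2, =b=> u3, =b=> u4
  u1 = 0 + 0 | stopped
  u2 = 0 | 0 | b.a.0 | =b=> u5
  u3 = 0 | 0 | stopped
  u4 = a.(0 | 0) | a.0 | =a=> u5, =a=> u6
  u5 = 0 | 0 | a.0 | =a=> u7
  u6 = a.(0 | 0) | 0 | =a=> u7
  u7 = 0 | 0 | 0 | stopped
Reachable graph of Q (8 states):
  v0 = a.(0 | 0) | b.a.0 + (b.(0 | 0) + a.(0 + 0)) | =a=> v1, =a=> v2, =b=> v3, =b=> v4
  v1 = 0 + 0 | stopped
  v2 = 0 | 0 | b.a.0 | =b=> v5
  v3 = 0 | 0 | stopped
  v4 = a.(0 | 0) | a.0 | =a=> v5, =a=> v6
  v5 = 0 | 0 | a.0 | =a=> v7
  v6 = a.(0 | 0) | 0 | =a=> v7
  v7 = 0 | 0 | 0 | stopped
Bisimilarity quotient blocks:
  B0 = {u0, v0}
  B1 = {u1, u3, u7, v1, v3, v7}
  B2 = {u4, v4}
  B3 = {u5, u6, v5, v6}
  B4 = {u2, v2}
u0 ∈ B0, v0 ∈ B0 → same block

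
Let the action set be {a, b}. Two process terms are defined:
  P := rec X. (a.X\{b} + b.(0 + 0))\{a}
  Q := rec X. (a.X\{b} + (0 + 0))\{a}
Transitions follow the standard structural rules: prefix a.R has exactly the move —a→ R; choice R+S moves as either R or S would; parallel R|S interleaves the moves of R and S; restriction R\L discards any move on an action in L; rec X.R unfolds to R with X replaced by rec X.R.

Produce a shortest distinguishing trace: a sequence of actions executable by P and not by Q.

LTS(P): 2 reachable states
  u0 = rec X. (a.X\{b} + b.(0 + 0))\{a} :: —b→ u1
  u1 = (0 + 0)\{a} :: ∅
LTS(Q): 1 reachable states
  v0 = rec X. (a.X\{b} + (0 + 0))\{a} :: ∅
Trace ⟨b⟩ through P, begin at {u0}:
  [1] b ⇒ {u1}
  P completes σ.
Trace ⟨b⟩ through Q, begin at {v0}:
  [1] b ⇒ ∅  — Q cannot continue

b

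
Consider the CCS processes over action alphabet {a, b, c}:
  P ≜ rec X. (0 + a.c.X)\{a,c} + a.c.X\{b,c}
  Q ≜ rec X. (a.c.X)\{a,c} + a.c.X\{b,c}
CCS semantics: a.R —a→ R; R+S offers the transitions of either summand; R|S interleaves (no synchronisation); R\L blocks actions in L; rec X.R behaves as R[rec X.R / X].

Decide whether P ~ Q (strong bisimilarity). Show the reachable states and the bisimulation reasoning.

YES

P's transition system — 4 states:
  p0 = rec X. (0 + a.c.X)\{a,c} + a.c.X\{b,c} :: --a--▸ p1
  p1 = c.(rec X. (0 + a.c.X)\{a,c} + a.c.X\{b,c})\{b,c} :: --c--▸ p2
  p2 = (rec X. (0 + a.c.X)\{a,c} + a.c.X\{b,c})\{b,c} :: --a--▸ p3
  p3 = (c.(rec X. (0 + a.c.X)\{a,c} + a.c.X\{b,c})\{b,c})\{b,c} :: stopped
Q's transition system — 4 states:
  q0 = rec X. (a.c.X)\{a,c} + a.c.X\{b,c} :: --a--▸ q1
  q1 = c.(rec X. (a.c.X)\{a,c} + a.c.X\{b,c})\{b,c} :: --c--▸ q2
  q2 = (rec X. (a.c.X)\{a,c} + a.c.X\{b,c})\{b,c} :: --a--▸ q3
  q3 = (c.(rec X. (a.c.X)\{a,c} + a.c.X\{b,c})\{b,c})\{b,c} :: stopped
Partition-refinement fixed point:
  B0 = {p0, q0}
  B1 = {p1, q1}
  B2 = {p2, q2}
  B3 = {p3, q3}
p0 ∈ B0, q0 ∈ B0 → same block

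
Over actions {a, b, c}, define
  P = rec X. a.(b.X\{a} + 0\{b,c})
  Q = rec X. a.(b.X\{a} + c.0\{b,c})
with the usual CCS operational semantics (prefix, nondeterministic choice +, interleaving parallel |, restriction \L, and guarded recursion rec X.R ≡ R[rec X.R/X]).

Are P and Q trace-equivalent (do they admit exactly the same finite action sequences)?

trace-distinct — witness ⟨ac⟩

Reachable graph of P (3 states):
  p0 = rec X. a.(b.X\{a} + 0\{b,c}) :: ··a··> p1
  p1 = b.(rec X. a.(b.X\{a} + 0\{b,c}))\{a} + 0\{b,c} :: ··b··> p2
  p2 = (rec X. a.(b.X\{a} + 0\{b,c}))\{a} :: ∅
Reachable graph of Q (4 states):
  q0 = rec X. a.(b.X\{a} + c.0\{b,c}) :: ··a··> q1
  q1 = b.(rec X. a.(b.X\{a} + c.0\{b,c}))\{a} + c.0\{b,c} :: ··b··> q2, ··c··> q3
  q2 = (rec X. a.(b.X\{a} + c.0\{b,c}))\{a} :: ∅
  q3 = 0\{b,c} :: ∅
Trace ⟨ac⟩ through Q, begin at {q0}:
  step 1 (a): {q1}
  step 2 (c): {q3}
  Q completes σ.
Trace ⟨ac⟩ through P, begin at {p0}:
  step 1 (a): {p1}
  step 2 (c): ∅ (P stuck)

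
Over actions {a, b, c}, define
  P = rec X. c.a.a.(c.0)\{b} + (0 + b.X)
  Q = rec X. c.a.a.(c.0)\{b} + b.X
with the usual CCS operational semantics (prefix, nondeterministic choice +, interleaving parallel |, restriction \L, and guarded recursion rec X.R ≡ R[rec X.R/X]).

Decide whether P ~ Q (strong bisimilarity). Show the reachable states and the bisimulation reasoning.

Reachable graph of P (5 states):
  u0 = rec X. c.a.a.(c.0)\{b} + (0 + b.X) :: -b-> u0, -c-> u1
  u1 = a.a.(c.0)\{b} :: -a-> u2
  u2 = a.(c.0)\{b} :: -a-> u3
  u3 = (c.0)\{b} :: -c-> u4
  u4 = 0\{b} :: stopped
Reachable graph of Q (5 states):
  v0 = rec X. c.a.a.(c.0)\{b} + b.X :: -b-> v0, -c-> v1
  v1 = a.a.(c.0)\{b} :: -a-> v2
  v2 = a.(c.0)\{b} :: -a-> v3
  v3 = (c.0)\{b} :: -c-> v4
  v4 = 0\{b} :: stopped
Bisimilarity quotient blocks:
  B0 = {u0, v0}
  B1 = {u1, v1}
  B2 = {u2, v2}
  B3 = {u3, v3}
  B4 = {u4, v4}
u0 ∈ B0, v0 ∈ B0 → same block

bisimilar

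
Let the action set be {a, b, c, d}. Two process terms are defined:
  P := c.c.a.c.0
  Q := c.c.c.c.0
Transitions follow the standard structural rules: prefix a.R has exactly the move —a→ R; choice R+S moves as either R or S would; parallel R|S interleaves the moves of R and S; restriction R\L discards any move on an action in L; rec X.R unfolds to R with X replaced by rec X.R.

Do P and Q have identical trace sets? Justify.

traces(P) ≠ traces(Q) — witness ⟨cca⟩

LTS(P): 5 reachable states
  s0 = c.c.a.c.0 → —c→ s1
  s1 = c.a.c.0 → —c→ s2
  s2 = a.c.0 → —a→ s3
  s3 = c.0 → —c→ s4
  s4 = 0 → ·
LTS(Q): 5 reachable states
  t0 = c.c.c.c.0 → —c→ t1
  t1 = c.c.c.0 → —c→ t2
  t2 = c.c.0 → —c→ t3
  t3 = c.0 → —c→ t4
  t4 = 0 → ·
Executing cca from P (initial set {s0}):
  [1] c ⇒ {s1}
  [2] c ⇒ {s2}
  [3] a ⇒ {s3}
  ✓ P
Executing cca from Q (initial set {t0}):
  [1] c ⇒ {t1}
  [2] c ⇒ {t2}
  [3] a ⇒ no successor for Q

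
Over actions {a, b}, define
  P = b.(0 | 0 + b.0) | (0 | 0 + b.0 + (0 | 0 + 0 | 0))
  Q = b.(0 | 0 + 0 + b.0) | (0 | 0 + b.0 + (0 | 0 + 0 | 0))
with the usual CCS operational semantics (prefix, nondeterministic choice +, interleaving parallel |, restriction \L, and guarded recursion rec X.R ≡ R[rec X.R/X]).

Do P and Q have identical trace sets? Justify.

LTS(P): 6 reachable states
  s0 = b.(0 | 0 + b.0) | (0 | 0 + b.0 + (0 | 0 + 0 | 0)) has moves —b→ s1, —b→ s2
  s1 = (0 | 0 + b.0) | (0 | 0 + b.0 + (0 | 0 + 0 | 0)) has moves —b→ s3, —b→ s4
  s2 = b.(0 | 0 + b.0) | 0 has moves —b→ s3
  s3 = (0 | 0 + b.0) | 0 has moves —b→ s5
  s4 = 0 | (0 | 0 + b.0 + (0 | 0 + 0 | 0)) has moves —b→ s5
  s5 = 0 | 0 has moves ∅
LTS(Q): 6 reachable states
  t0 = b.(0 | 0 + 0 + b.0) | (0 | 0 + b.0 + (0 | 0 + 0 | 0)) has moves —b→ t1, —b→ t2
  t1 = (0 | 0 + 0 + b.0) | (0 | 0 + b.0 + (0 | 0 + 0 | 0)) has moves —b→ t3, —b→ t4
  t2 = b.(0 | 0 + 0 + b.0) | 0 has moves —b→ t3
  t3 = (0 | 0 + 0 + b.0) | 0 has moves —b→ t5
  t4 = 0 | (0 | 0 + b.0 + (0 | 0 + 0 | 0)) has moves —b→ t5
  t5 = 0 | 0 has moves ∅
Coarsest stable partition (strong bisimilarity classes):
  B0 = {s0, t0}
  B1 = {s1, s2, t1, t2}
  B2 = {s3, s4, t3, t4}
  B3 = {s5, t5}
s0 ∈ B0, t0 ∈ B0 → same block
Bisimilar ⇒ trace-equivalent.

YES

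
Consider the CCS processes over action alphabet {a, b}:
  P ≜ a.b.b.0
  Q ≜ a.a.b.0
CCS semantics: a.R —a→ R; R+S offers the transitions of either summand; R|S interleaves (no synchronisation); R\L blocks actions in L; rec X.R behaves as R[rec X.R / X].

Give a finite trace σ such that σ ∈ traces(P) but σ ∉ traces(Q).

LTS(P): 4 reachable states
  s0 = a.b.b.0 | ··a··> s1
  s1 = b.b.0 | ··b··> s2
  s2 = b.0 | ··b··> s3
  s3 = 0 | ∅
LTS(Q): 4 reachable states
  t0 = a.a.b.0 | ··a··> t1
  t1 = a.b.0 | ··a··> t2
  t2 = b.0 | ··b··> t3
  t3 = 0 | ∅
Trace ⟨ab⟩ through P, begin at {s0}:
  [1] a ⇒ {s1}
  [2] b ⇒ {s2}
  P completes σ.
Trace ⟨ab⟩ through Q, begin at {t0}:
  [1] a ⇒ {t1}
  [2] b ⇒ no successor for Q

ab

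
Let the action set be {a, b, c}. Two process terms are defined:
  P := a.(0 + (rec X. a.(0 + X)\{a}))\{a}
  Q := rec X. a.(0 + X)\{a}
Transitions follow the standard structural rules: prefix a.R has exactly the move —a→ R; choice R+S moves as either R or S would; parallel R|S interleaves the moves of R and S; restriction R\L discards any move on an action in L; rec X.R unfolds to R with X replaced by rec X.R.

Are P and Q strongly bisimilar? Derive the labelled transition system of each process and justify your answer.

YES

P's transition system — 2 states:
  u0 = a.(0 + (rec X. a.(0 + X)\{a}))\{a} ⊢ -a-> u1
  u1 = (0 + (rec X. a.(0 + X)\{a}))\{a} ⊢ (no moves)
Q's transition system — 2 states:
  v0 = rec X. a.(0 + X)\{a} ⊢ -a-> v1
  v1 = (0 + (rec X. a.(0 + X)\{a}))\{a} ⊢ (no moves)
Bisimilarity quotient blocks:
  B0 = {u0, v0}
  B1 = {u1, v1}
u0 ∈ B0, v0 ∈ B0 → same block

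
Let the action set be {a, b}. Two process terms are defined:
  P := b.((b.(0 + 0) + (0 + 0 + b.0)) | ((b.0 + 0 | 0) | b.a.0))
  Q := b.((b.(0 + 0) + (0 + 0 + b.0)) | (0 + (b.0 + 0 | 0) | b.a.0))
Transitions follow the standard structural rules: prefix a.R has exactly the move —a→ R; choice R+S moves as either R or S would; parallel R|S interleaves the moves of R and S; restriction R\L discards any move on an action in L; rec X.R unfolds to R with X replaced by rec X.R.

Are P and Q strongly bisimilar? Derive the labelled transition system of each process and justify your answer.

P ~ Q

Reachable graph of P (19 states):
  m0 = b.((b.(0 + 0) + (0 + 0 + b.0)) | ((b.0 + 0 | 0) | b.a.0)) :: ··b··> m1
  m1 = (b.(0 + 0) + (0 + 0 + b.0)) | ((b.0 + 0 | 0) | b.a.0) :: ··b··> m2, ··b··> m3, ··b··> m4, ··b··> m5
  m2 = (0 + 0) | ((b.0 + 0 | 0) | b.a.0) :: ··b··> m6, ··b··> m7
  m3 = (b.(0 + 0) + (0 + 0 + b.0)) | ((b.0 + 0 | 0) | a.0) :: ··a··> m8, ··b··> m10, ··b··> m6, ··b··> m9
  m4 = (b.(0 + 0) + (0 + 0 + b.0)) | (0 | b.a.0) :: ··b··> m11, ··b··> m7, ··b··> m9
  m5 = 0 | ((b.0 + 0 | 0) | b.a.0) :: ··b··> m10, ··b··> m11
  m6 = (0 + 0) | ((b.0 + 0 | 0) | a.0) :: ··a··> m12, ··b··> m13
  m7 = (0 + 0) | (0 | b.a.0) :: ··b··> m13
  m8 = (b.(0 + 0) + (0 + 0 + b.0)) | ((b.0 + 0 | 0) | 0) :: ··b··> m12, ··b··> m14, ··b··> m15
  m9 = (b.(0 + 0) + (0 + 0 + b.0)) | (0 | a.0) :: ··a··> m14, ··b··> m13, ··b··> m16
  m10 = 0 | ((b.0 + 0 | 0) | a.0) :: ··a··> m15, ··b··> m16
  m11 = 0 | (0 | b.a.0) :: ··b··> m16
  m12 = (0 + 0) | ((b.0 + 0 | 0) | 0) :: ··b··> m17
  m13 = (0 + 0) | (0 | a.0) :: ··a··> m17
  m14 = (b.(0 + 0) + (0 + 0 + b.0)) | (0 | 0) :: ··b··> m17, ··b··> m18
  m15 = 0 | ((b.0 + 0 | 0) | 0) :: ··b··> m18
  m16 = 0 | (0 | a.0) :: ··a··> m18
  m17 = (0 + 0) | (0 | 0) :: (no moves)
  m18 = 0 | (0 | 0) :: (no moves)
Reachable graph of Q (19 states):
  n0 = b.((b.(0 + 0) + (0 + 0 + b.0)) | (0 + (b.0 + 0 | 0) | b.a.0)) :: ··b··> n1
  n1 = (b.(0 + 0) + (0 + 0 + b.0)) | (0 + (b.0 + 0 | 0) | b.a.0) :: ··b··> n2, ··b··> n3, ··b··> n4, ··b··> n5
  n2 = (0 + 0) | (0 + (b.0 + 0 | 0) | b.a.0) :: ··b··> n6, ··b··> n7
  n3 = (b.(0 + 0) + (0 + 0 + b.0)) | ((b.0 + 0 | 0) | a.0) :: ··a··> n8, ··b··> n10, ··b··> n6, ··b··> n9
  n4 = (b.(0 + 0) + (0 + 0 + b.0)) | (0 | b.a.0) :: ··b··> n11, ··b··> n7, ··b··> n9
  n5 = 0 | (0 + (b.0 + 0 | 0) | b.a.0) :: ··b··> n10, ··b··> n11
  n6 = (0 + 0) | ((b.0 + 0 | 0) | a.0) :: ··a··> n12, ··b··> n13
  n7 = (0 + 0) | (0 | b.a.0) :: ··b··> n13
  n8 = (b.(0 + 0) + (0 + 0 + b.0)) | ((b.0 + 0 | 0) | 0) :: ··b··> n12, ··b··> n14, ··b··> n15
  n9 = (b.(0 + 0) + (0 + 0 + b.0)) | (0 | a.0) :: ··a··> n14, ··b··> n13, ··b··> n16
  n10 = 0 | ((b.0 + 0 | 0) | a.0) :: ··a··> n15, ··b··> n16
  n11 = 0 | (0 | b.a.0) :: ··b··> n16
  n12 = (0 + 0) | ((b.0 + 0 | 0) | 0) :: ··b··> n17
  n13 = (0 + 0) | (0 | a.0) :: ··a··> n17
  n14 = (b.(0 + 0) + (0 + 0 + b.0)) | (0 | 0) :: ··b··> n17, ··b··> n18
  n15 = 0 | ((b.0 + 0 | 0) | 0) :: ··b··> n18
  n16 = 0 | (0 | a.0) :: ··a··> n18
  n17 = (0 + 0) | (0 | 0) :: (no moves)
  n18 = 0 | (0 | 0) :: (no moves)
Bisimilarity quotient blocks:
  B0 = {m0, n0}
  B1 = {m1, n1}
  B2 = {m3, n3}
  B3 = {m10, m6, m9, n10, n6, n9}
  B4 = {m13, m16, n13, n16}
  B5 = {m17, m18, n17, n18}
  B6 = {m12, m14, m15, n12, n14, n15}
  B7 = {m8, n8}
  B8 = {m2, m4, m5, n2, n4, n5}
  B9 = {m11, m7, n11, n7}
m0 ∈ B0, n0 ∈ B0 → same block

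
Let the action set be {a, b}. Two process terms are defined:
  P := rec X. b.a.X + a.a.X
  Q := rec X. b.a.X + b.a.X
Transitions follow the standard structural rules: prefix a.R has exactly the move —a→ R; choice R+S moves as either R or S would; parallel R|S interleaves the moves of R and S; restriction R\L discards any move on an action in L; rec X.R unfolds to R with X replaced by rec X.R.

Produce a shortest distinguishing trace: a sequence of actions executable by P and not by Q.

a

LTS(P): 2 reachable states
  u0 = rec X. b.a.X + a.a.X has moves ··a··> u1, ··b··> u1
  u1 = a.(rec X. b.a.X + a.a.X) has moves ··a··> u0
LTS(Q): 2 reachable states
  v0 = rec X. b.a.X + b.a.X has moves ··b··> v1
  v1 = a.(rec X. b.a.X + b.a.X) has moves ··a··> v0
Run σ = ⟨a⟩ on P: start {u0}
  [1] a ⇒ {u1}
  P completes σ.
Run σ = ⟨a⟩ on Q: start {v0}
  [1] a ⇒ no successor for Q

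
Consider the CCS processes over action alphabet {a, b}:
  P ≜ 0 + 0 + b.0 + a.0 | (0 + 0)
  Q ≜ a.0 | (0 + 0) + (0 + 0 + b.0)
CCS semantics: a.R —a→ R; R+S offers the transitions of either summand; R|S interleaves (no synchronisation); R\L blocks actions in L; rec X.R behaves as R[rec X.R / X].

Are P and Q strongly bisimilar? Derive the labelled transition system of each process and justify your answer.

P ~ Q

Reachable graph of P (3 states):
  u0 = 0 + 0 + b.0 + a.0 | (0 + 0) has moves —a→ u1, —b→ u2
  u1 = 0 | (0 + 0) has moves stopped
  u2 = 0 has moves stopped
Reachable graph of Q (3 states):
  v0 = a.0 | (0 + 0) + (0 + 0 + b.0) has moves —a→ v1, —b→ v2
  v1 = 0 | (0 + 0) has moves stopped
  v2 = 0 has moves stopped
Coarsest stable partition (strong bisimilarity classes):
  B0 = {u0, v0}
  B1 = {u1, u2, v1, v2}
u0 ∈ B0, v0 ∈ B0 → same block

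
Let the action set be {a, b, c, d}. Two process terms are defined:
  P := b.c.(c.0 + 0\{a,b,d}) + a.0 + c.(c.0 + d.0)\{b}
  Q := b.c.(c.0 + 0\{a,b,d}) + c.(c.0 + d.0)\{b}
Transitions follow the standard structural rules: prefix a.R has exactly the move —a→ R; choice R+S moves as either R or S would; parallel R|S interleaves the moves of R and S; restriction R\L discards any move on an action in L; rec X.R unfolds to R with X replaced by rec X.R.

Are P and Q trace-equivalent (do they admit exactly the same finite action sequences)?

NO — witness ⟨a⟩

LTS(P): 6 reachable states
  m0 = b.c.(c.0 + 0\{a,b,d}) + a.0 + c.(c.0 + d.0)\{b} → --a--▸ m1, --b--▸ m2, --c--▸ m3
  m1 = 0 → ∅
  m2 = c.(c.0 + 0\{a,b,d}) → --c--▸ m4
  m3 = (c.0 + d.0)\{b} → --c--▸ m5, --d--▸ m5
  m4 = c.0 + 0\{a,b,d} → --c--▸ m1
  m5 = 0\{b} → ∅
LTS(Q): 6 reachable states
  n0 = b.c.(c.0 + 0\{a,b,d}) + c.(c.0 + d.0)\{b} → --b--▸ n1, --c--▸ n2
  n1 = c.(c.0 + 0\{a,b,d}) → --c--▸ n3
  n2 = (c.0 + d.0)\{b} → --c--▸ n4, --d--▸ n4
  n3 = c.0 + 0\{a,b,d} → --c--▸ n5
  n4 = 0\{b} → ∅
  n5 = 0 → ∅
Executing a from P (initial set {m0}):
  [1] a ⇒ {m1}
  P completes σ.
Executing a from Q (initial set {n0}):
  [1] a ⇒ no successor for Q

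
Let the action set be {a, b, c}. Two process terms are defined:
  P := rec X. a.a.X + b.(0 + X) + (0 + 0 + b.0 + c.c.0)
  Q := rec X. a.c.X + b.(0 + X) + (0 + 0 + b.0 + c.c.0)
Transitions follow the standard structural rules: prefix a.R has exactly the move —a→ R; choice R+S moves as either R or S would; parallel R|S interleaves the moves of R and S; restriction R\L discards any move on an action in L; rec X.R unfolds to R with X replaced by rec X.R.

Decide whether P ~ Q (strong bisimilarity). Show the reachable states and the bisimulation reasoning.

P's transition system — 5 states:
  s0 = rec X. a.a.X + b.(0 + X) + (0 + 0 + b.0 + c.c.0) → -a-> s1, -b-> s2, -b-> s3, -c-> s4
  s1 = a.(rec X. a.a.X + b.(0 + X) + (0 + 0 + b.0 + c.c.0)) → -a-> s0
  s2 = 0 → ∅
  s3 = 0 + (rec X. a.a.X + b.(0 + X) + (0 + 0 + b.0 + c.c.0)) → -a-> s1, -b-> s2, -b-> s3, -c-> s4
  s4 = c.0 → -c-> s2
Q's transition system — 5 states:
  t0 = rec X. a.c.X + b.(0 + X) + (0 + 0 + b.0 + c.c.0) → -a-> t1, -b-> t2, -b-> t3, -c-> t4
  t1 = c.(rec X. a.c.X + b.(0 + X) + (0 + 0 + b.0 + c.c.0)) → -c-> t0
  t2 = 0 → ∅
  t3 = 0 + (rec X. a.c.X + b.(0 + X) + (0 + 0 + b.0 + c.c.0)) → -a-> t1, -b-> t2, -b-> t3, -c-> t4
  t4 = c.0 → -c-> t2
Bisimilarity quotient blocks:
  B0 = {s0, s3}
  B1 = {s1}
  B2 = {s4, t4}
  B3 = {s2, t2}
  B4 = {t0, t3}
  B5 = {t1}
s0 ∈ B0, t0 ∈ B4 → different blocks

NO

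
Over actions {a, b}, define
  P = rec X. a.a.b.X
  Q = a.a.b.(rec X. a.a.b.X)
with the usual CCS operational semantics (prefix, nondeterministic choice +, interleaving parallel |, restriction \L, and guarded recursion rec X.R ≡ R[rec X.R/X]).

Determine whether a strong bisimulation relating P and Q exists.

Reachable graph of P (3 states):
  m0 = rec X. a.a.b.X ⊢ —a→ m1
  m1 = a.b.(rec X. a.a.b.X) ⊢ —a→ m2
  m2 = b.(rec X. a.a.b.X) ⊢ —b→ m0
Reachable graph of Q (4 states):
  n0 = a.a.b.(rec X. a.a.b.X) ⊢ —a→ n1
  n1 = a.b.(rec X. a.a.b.X) ⊢ —a→ n2
  n2 = b.(rec X. a.a.b.X) ⊢ —b→ n3
  n3 = rec X. a.a.b.X ⊢ —a→ n1
Bisimilarity quotient blocks:
  B0 = {m0, n0, n3}
  B1 = {m1, n1}
  B2 = {m2, n2}
m0 ∈ B0, n0 ∈ B0 → same block

YES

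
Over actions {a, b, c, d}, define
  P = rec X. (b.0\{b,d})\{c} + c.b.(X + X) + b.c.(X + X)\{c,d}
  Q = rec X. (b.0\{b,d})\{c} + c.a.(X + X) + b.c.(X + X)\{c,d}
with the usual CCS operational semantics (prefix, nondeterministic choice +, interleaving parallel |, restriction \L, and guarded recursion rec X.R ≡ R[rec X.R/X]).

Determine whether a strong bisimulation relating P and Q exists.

not bisimilar

P's transition system — 8 states:
  s0 = rec X. (b.0\{b,d})\{c} + c.b.(X + X) + b.c.(X + X)\{c,d} ⊢ --b--▸ s1, --b--▸ s2, --c--▸ s3
  s1 = 0\{b,d}\{c} ⊢ ·
  s2 = c.((rec X. (b.0\{b,d})\{c} + c.b.(X + X) + b.c.(X + X)\{c,d}) + (rec X. (b.0\{b,d})\{c} + c.b.(X + X) + b.c.(X + X)\{c,d}))\{c,d} ⊢ --c--▸ s4
  s3 = b.((rec X. (b.0\{b,d})\{c} + c.b.(X + X) + b.c.(X + X)\{c,d}) + (rec X. (b.0\{b,d})\{c} + c.b.(X + X) + b.c.(X + X)\{c,d})) ⊢ --b--▸ s5
  s4 = ((rec X. (b.0\{b,d})\{c} + c.b.(X + X) + b.c.(X + X)\{c,d}) + (rec X. (b.0\{b,d})\{c} + c.b.(X + X) + b.c.(X + X)\{c,d}))\{c,d} ⊢ --b--▸ s6, --b--▸ s7
  s5 = (rec X. (b.0\{b,d})\{c} + c.b.(X + X) + b.c.(X + X)\{c,d}) + (rec X. (b.0\{b,d})\{c} + c.b.(X + X) + b.c.(X + X)\{c,d}) ⊢ --b--▸ s1, --b--▸ s2, --c--▸ s3
  s6 = (c.((rec X. (b.0\{b,d})\{c} + c.b.(X + X) + b.c.(X + X)\{c,d}) + (rec X. (b.0\{b,d})\{c} + c.b.(X + X) + b.c.(X + X)\{c,d}))\{c,d})\{c,d} ⊢ ·
  s7 = 0\{b,d}\{c}\{c,d} ⊢ ·
Q's transition system — 8 states:
  t0 = rec X. (b.0\{b,d})\{c} + c.a.(X + X) + b.c.(X + X)\{c,d} ⊢ --b--▸ t1, --b--▸ t2, --c--▸ t3
  t1 = 0\{b,d}\{c} ⊢ ·
  t2 = c.((rec X. (b.0\{b,d})\{c} + c.a.(X + X) + b.c.(X + X)\{c,d}) + (rec X. (b.0\{b,d})\{c} + c.a.(X + X) + b.c.(X + X)\{c,d}))\{c,d} ⊢ --c--▸ t4
  t3 = a.((rec X. (b.0\{b,d})\{c} + c.a.(X + X) + b.c.(X + X)\{c,d}) + (rec X. (b.0\{b,d})\{c} + c.a.(X + X) + b.c.(X + X)\{c,d})) ⊢ --a--▸ t5
  t4 = ((rec X. (b.0\{b,d})\{c} + c.a.(X + X) + b.c.(X + X)\{c,d}) + (rec X. (b.0\{b,d})\{c} + c.a.(X + X) + b.c.(X + X)\{c,d}))\{c,d} ⊢ --b--▸ t6, --b--▸ t7
  t5 = (rec X. (b.0\{b,d})\{c} + c.a.(X + X) + b.c.(X + X)\{c,d}) + (rec X. (b.0\{b,d})\{c} + c.a.(X + X) + b.c.(X + X)\{c,d}) ⊢ --b--▸ t1, --b--▸ t2, --c--▸ t3
  t6 = (c.((rec X. (b.0\{b,d})\{c} + c.a.(X + X) + b.c.(X + X)\{c,d}) + (rec X. (b.0\{b,d})\{c} + c.a.(X + X) + b.c.(X + X)\{c,d}))\{c,d})\{c,d} ⊢ ·
  t7 = 0\{b,d}\{c}\{c,d} ⊢ ·
Bisimilarity quotient blocks:
  B0 = {s0, s5}
  B1 = {s3}
  B2 = {s2, t2}
  B3 = {s4, t4}
  B4 = {s1, s6, s7, t1, t6, t7}
  B5 = {t0, t5}
  B6 = {t3}
s0 ∈ B0, t0 ∈ B5 → different blocks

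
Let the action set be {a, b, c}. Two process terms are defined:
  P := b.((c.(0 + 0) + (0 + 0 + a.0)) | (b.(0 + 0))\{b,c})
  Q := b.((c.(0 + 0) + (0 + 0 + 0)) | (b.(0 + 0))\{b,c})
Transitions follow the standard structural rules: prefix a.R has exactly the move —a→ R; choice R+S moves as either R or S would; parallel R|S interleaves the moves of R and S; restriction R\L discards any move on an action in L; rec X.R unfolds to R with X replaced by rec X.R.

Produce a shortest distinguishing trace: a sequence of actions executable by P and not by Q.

Reachable graph of P (4 states):
  s0 = b.((c.(0 + 0) + (0 + 0 + a.0)) | (b.(0 + 0))\{b,c}) | —b→ s1
  s1 = (c.(0 + 0) + (0 + 0 + a.0)) | (b.(0 + 0))\{b,c} | —a→ s2, —c→ s3
  s2 = 0 | (b.(0 + 0))\{b,c} | (no moves)
  s3 = (0 + 0) | (b.(0 + 0))\{b,c} | (no moves)
Reachable graph of Q (3 states):
  t0 = b.((c.(0 + 0) + (0 + 0 + 0)) | (b.(0 + 0))\{b,c}) | —b→ t1
  t1 = (c.(0 + 0) + (0 + 0 + 0)) | (b.(0 + 0))\{b,c} | —c→ t2
  t2 = (0 + 0) | (b.(0 + 0))\{b,c} | (no moves)
Executing ba from P (initial set {s0}):
  [1] b ⇒ {s1}
  [2] a ⇒ {s2}
  P completes σ.
Executing ba from Q (initial set {t0}):
  [1] b ⇒ {t1}
  [2] a ⇒ ∅  — Q cannot continue

ba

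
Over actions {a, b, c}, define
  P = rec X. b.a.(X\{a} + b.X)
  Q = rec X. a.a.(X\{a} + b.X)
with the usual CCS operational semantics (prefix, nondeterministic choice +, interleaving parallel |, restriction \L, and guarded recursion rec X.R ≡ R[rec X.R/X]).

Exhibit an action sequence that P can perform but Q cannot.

P's transition system — 4 states:
  p0 = rec X. b.a.(X\{a} + b.X) ⊢ --b--▸ p1
  p1 = a.((rec X. b.a.(X\{a} + b.X))\{a} + b.(rec X. b.a.(X\{a} + b.X))) ⊢ --a--▸ p2
  p2 = (rec X. b.a.(X\{a} + b.X))\{a} + b.(rec X. b.a.(X\{a} + b.X)) ⊢ --b--▸ p0, --b--▸ p3
  p3 = (a.((rec X. b.a.(X\{a} + b.X))\{a} + b.(rec X. b.a.(X\{a} + b.X))))\{a} ⊢ ·
Q's transition system — 3 states:
  q0 = rec X. a.a.(X\{a} + b.X) ⊢ --a--▸ q1
  q1 = a.((rec X. a.a.(X\{a} + b.X))\{a} + b.(rec X. a.a.(X\{a} + b.X))) ⊢ --a--▸ q2
  q2 = (rec X. a.a.(X\{a} + b.X))\{a} + b.(rec X. a.a.(X\{a} + b.X)) ⊢ --b--▸ q0
Executing b from P (initial set {p0}):
  after b @ step 1: {p1}
  ✓ P
Executing b from Q (initial set {q0}):
  after b @ step 1: ∅ (Q stuck)

b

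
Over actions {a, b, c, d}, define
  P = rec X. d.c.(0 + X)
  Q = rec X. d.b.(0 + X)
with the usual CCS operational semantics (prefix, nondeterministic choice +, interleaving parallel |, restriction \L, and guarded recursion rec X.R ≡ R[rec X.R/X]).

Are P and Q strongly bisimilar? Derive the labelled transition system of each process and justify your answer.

P's transition system — 3 states:
  s0 = rec X. d.c.(0 + X) :: =d=> s1
  s1 = c.(0 + (rec X. d.c.(0 + X))) :: =c=> s2
  s2 = 0 + (rec X. d.c.(0 + X)) :: =d=> s1
Q's transition system — 3 states:
  t0 = rec X. d.b.(0 + X) :: =d=> t1
  t1 = b.(0 + (rec X. d.b.(0 + X))) :: =b=> t2
  t2 = 0 + (rec X. d.b.(0 + X)) :: =d=> t1
Bisimilarity quotient blocks:
  B0 = {s0, s2}
  B1 = {s1}
  B2 = {t0, t2}
  B3 = {t1}
s0 ∈ B0, t0 ∈ B2 → different blocks

NO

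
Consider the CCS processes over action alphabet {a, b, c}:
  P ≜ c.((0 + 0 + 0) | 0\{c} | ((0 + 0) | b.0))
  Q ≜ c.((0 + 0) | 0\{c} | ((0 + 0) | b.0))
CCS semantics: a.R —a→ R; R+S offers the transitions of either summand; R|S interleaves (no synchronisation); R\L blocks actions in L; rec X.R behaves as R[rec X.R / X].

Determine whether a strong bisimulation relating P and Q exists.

YES

P's transition system — 3 states:
  p0 = c.((0 + 0 + 0) | 0\{c} | ((0 + 0) | b.0)) :: —c→ p1
  p1 = (0 + 0 + 0) | 0\{c} | ((0 + 0) | b.0) :: —b→ p2
  p2 = (0 + 0 + 0) | 0\{c} | ((0 + 0) | 0) :: stopped
Q's transition system — 3 states:
  q0 = c.((0 + 0) | 0\{c} | ((0 + 0) | b.0)) :: —c→ q1
  q1 = (0 + 0) | 0\{c} | ((0 + 0) | b.0) :: —b→ q2
  q2 = (0 + 0) | 0\{c} | ((0 + 0) | 0) :: stopped
Coarsest stable partition (strong bisimilarity classes):
  B0 = {p0, q0}
  B1 = {p1, q1}
  B2 = {p2, q2}
p0 ∈ B0, q0 ∈ B0 → same block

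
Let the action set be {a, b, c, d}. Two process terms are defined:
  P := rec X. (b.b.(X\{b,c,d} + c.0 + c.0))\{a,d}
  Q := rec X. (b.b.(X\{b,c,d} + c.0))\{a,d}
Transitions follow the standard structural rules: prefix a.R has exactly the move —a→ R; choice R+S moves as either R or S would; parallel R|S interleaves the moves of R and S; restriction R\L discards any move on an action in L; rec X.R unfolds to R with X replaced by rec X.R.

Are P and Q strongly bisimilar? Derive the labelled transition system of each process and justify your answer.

LTS(P): 4 reachable states
  p0 = rec X. (b.b.(X\{b,c,d} + c.0 + c.0))\{a,d} → -b-> p1
  p1 = (b.((rec X. (b.b.(X\{b,c,d} + c.0 + c.0))\{a,d})\{b,c,d} + c.0 + c.0))\{a,d} → -b-> p2
  p2 = ((rec X. (b.b.(X\{b,c,d} + c.0 + c.0))\{a,d})\{b,c,d} + c.0 + c.0)\{a,d} → -c-> p3
  p3 = 0\{a,d} → ∅
LTS(Q): 4 reachable states
  q0 = rec X. (b.b.(X\{b,c,d} + c.0))\{a,d} → -b-> q1
  q1 = (b.((rec X. (b.b.(X\{b,c,d} + c.0))\{a,d})\{b,c,d} + c.0))\{a,d} → -b-> q2
  q2 = ((rec X. (b.b.(X\{b,c,d} + c.0))\{a,d})\{b,c,d} + c.0)\{a,d} → -c-> q3
  q3 = 0\{a,d} → ∅
Coarsest stable partition (strong bisimilarity classes):
  B0 = {p0, q0}
  B1 = {p1, q1}
  B2 = {p2, q2}
  B3 = {p3, q3}
p0 ∈ B0, q0 ∈ B0 → same block

P ~ Q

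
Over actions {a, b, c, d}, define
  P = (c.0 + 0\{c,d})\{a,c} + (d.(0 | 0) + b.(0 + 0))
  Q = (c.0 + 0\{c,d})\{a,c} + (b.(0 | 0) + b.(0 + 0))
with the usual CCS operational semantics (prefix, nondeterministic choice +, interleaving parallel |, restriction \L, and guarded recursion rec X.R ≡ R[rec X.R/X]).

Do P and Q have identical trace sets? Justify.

Reachable graph of P (3 states):
  u0 = (c.0 + 0\{c,d})\{a,c} + (d.(0 | 0) + b.(0 + 0)) :: --b--▸ u1, --d--▸ u2
  u1 = 0 + 0 :: ·
  u2 = 0 | 0 :: ·
Reachable graph of Q (3 states):
  v0 = (c.0 + 0\{c,d})\{a,c} + (b.(0 | 0) + b.(0 + 0)) :: --b--▸ v1, --b--▸ v2
  v1 = 0 + 0 :: ·
  v2 = 0 | 0 :: ·
Executing d from P (initial set {u0}):
  after d @ step 1: {u2}
  — P admits the full trace.
Executing d from Q (initial set {v0}):
  after d @ step 1: ∅  — Q cannot continue

trace-distinct — witness ⟨d⟩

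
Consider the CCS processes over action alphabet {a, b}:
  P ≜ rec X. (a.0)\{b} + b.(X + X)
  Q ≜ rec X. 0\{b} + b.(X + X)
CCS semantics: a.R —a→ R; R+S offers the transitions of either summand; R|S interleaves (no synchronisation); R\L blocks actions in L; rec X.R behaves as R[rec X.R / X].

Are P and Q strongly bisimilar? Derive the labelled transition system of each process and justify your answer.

P's transition system — 3 states:
  m0 = rec X. (a.0)\{b} + b.(X + X) → =a=> m1, =b=> m2
  m1 = 0\{b} → deadlocked
  m2 = (rec X. (a.0)\{b} + b.(X + X)) + (rec X. (a.0)\{b} + b.(X + X)) → =a=> m1, =b=> m2
Q's transition system — 2 states:
  n0 = rec X. 0\{b} + b.(X + X) → =b=> n1
  n1 = (rec X. 0\{b} + b.(X + X)) + (rec X. 0\{b} + b.(X + X)) → =b=> n1
Bisimilarity quotient blocks:
  B0 = {m0, m2}
  B1 = {m1}
  B2 = {n0, n1}
m0 ∈ B0, n0 ∈ B2 → different blocks

not bisimilar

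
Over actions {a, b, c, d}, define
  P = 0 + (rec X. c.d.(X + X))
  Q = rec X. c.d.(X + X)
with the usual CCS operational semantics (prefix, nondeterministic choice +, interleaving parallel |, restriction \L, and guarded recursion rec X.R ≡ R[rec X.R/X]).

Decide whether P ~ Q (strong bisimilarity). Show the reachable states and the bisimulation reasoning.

YES

Reachable graph of P (3 states):
  p0 = 0 + (rec X. c.d.(X + X)) ⊢ -c-> p1
  p1 = d.((rec X. c.d.(X + X)) + (rec X. c.d.(X + X))) ⊢ -d-> p2
  p2 = (rec X. c.d.(X + X)) + (rec X. c.d.(X + X)) ⊢ -c-> p1
Reachable graph of Q (3 states):
  q0 = rec X. c.d.(X + X) ⊢ -c-> q1
  q1 = d.((rec X. c.d.(X + X)) + (rec X. c.d.(X + X))) ⊢ -d-> q2
  q2 = (rec X. c.d.(X + X)) + (rec X. c.d.(X + X)) ⊢ -c-> q1
Partition-refinement fixed point:
  B0 = {p0, p2, q0, q2}
  B1 = {p1, q1}
p0 ∈ B0, q0 ∈ B0 → same block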